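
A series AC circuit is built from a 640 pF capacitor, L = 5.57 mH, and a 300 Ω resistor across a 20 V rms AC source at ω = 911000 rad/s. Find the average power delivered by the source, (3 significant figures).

X_L = ωL = 5070 Ω
X_C = 1/(ωC) = 1720 Ω
Net reactance X = X_L − X_C = 3360 Ω
Z = 300 + j3360 Ω
|Z| = √(300² + 3360²) = 3370 Ω
∠Z = arctan(3360/300) = 84.9°
I = V/|Z| = 5.93 mA
P = VI cos φ = 20 × 0.00593 × cos(84.9°) = 10.6 mW

10.6 mW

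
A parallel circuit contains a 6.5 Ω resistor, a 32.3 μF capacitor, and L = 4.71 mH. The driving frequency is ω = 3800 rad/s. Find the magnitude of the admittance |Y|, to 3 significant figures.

X_L = ωL = 17.9 Ω
X_C = 1/(ωC) = 8.15 Ω
Parallel: admittances add. Y = 1/R + 1/(jωL) + jωC
Y = (0.154 + j0.0669) S
|Y| = 0.168 S → |Z| = 1/|Y| = 5.96 Ω, ∠Z = −∠Y = -23.5°

168 mS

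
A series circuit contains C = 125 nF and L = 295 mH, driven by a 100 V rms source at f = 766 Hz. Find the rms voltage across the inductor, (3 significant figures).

586 V

ω = 2πf = 4813 rad/s
X_L = ωL = 1420 Ω
X_C = 1/(ωC) = 1660 Ω
Net reactance X = X_L − X_C = -242 Ω
Z = − j242 Ω
|Z| = √(0² + 242²) = 242 Ω
I = V/|Z| = 413 mA
V_L = I·|Z_L| = 0.413 × 1420 = 586 V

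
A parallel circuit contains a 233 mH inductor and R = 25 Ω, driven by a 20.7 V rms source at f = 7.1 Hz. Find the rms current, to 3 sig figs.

2.16 A

ω = 2πf = 44.61 rad/s
X_L = ωL = 10.4 Ω
Parallel: admittances add. Y = 1/R + 1/(jωL)
Y = (0.0400 − j0.0962) S
|Y| = 0.104 S → |Z| = 1/|Y| = 9.60 Ω, ∠Z = −∠Y = 67.4°
I = V/|Z| = 20.7/9.60 = 2.16 A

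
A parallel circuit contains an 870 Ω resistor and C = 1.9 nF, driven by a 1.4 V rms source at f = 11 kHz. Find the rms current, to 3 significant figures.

ω = 2πf = 69120 rad/s
X_C = 1/(ωC) = 7620 Ω
Parallel: admittances add. Y = 1/R + jωC
Y = (0.00115 + j0.000131) S
|Y| = 0.00116 S → |Z| = 1/|Y| = 864 Ω, ∠Z = −∠Y = -6.52°
I = V/|Z| = 1.4/864 = 1.62 mA

1.62 mA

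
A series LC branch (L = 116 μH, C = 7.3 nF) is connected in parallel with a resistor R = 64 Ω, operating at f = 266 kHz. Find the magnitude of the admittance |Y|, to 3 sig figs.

18.0 mS

ω = 2πf = 1.671e+06 rad/s
X_L = ωL = 194 Ω
X_C = 1/(ωC) = 82.0 Ω
Branch 1: Z₁ = R = 64.0 Ω
Branch 2 (series LC): Z₂ = j(X_L − X_C) = j112 Ω
Parallel: Z = Z₁Z₂/(Z₁+Z₂), |Z| = 55.6 Ω, ∠Z = 29.8°
|Y| = 1/|Z| = 18.0 mS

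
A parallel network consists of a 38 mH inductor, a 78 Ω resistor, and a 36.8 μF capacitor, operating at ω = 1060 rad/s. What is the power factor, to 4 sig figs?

X_L = ωL = 40.28 Ω
X_C = 1/(ωC) = 25.64 Ω
Parallel: admittances add. Y = 1/R + 1/(jωL) + jωC
Y = (0.01282 + j0.01418) S
|Y| = 0.01912 S → |Z| = 1/|Y| = 52.31 Ω, ∠Z = −∠Y = -47.89°
cos φ = cos(-47.89°) = 0.6706

0.6706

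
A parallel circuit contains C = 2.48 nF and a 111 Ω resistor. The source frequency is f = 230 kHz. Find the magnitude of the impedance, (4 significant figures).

ω = 2πf = 1.445e+06 rad/s
X_C = 1/(ωC) = 279.0 Ω
Parallel: admittances add. Y = 1/R + jωC
Y = (0.009009 + j0.003584) S
|Y| = 0.009696 S → |Z| = 1/|Y| = 103.1 Ω, ∠Z = −∠Y = -21.69°

103.1 Ω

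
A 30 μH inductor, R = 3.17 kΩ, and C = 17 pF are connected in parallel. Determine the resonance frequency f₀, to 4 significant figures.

ω₀ = 1/√(LC) = 1/√(3e-05 × 1.7e-11) = 4.428e+07 rad/s
f₀ = ω₀/(2π) = 7.047 MHz

7.047 MHz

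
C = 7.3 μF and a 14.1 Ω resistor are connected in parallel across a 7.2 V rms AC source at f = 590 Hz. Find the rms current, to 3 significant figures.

547 mA

ω = 2πf = 3707 rad/s
X_C = 1/(ωC) = 37.0 Ω
Parallel: admittances add. Y = 1/R + jωC
Y = (0.0709 + j0.0271) S
|Y| = 0.0759 S → |Z| = 1/|Y| = 13.2 Ω, ∠Z = −∠Y = -20.9°
I = V/|Z| = 7.2/13.2 = 547 mA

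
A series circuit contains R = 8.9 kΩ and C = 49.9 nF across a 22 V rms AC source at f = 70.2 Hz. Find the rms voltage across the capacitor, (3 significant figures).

ω = 2πf = 441.1 rad/s
X_C = 1/(ωC) = 45400 Ω
Z = 8900 − j45400 Ω
|Z| = √(8900² + 45400²) = 46300 Ω
I = V/|Z| = 475 μA
V_C = I·|Z_C| = 0.000475 × 45400 = 21.6 V

21.6 V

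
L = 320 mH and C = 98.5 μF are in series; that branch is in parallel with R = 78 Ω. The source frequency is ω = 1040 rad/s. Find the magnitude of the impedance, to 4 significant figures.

75.82 Ω

X_L = ωL = 332.8 Ω
X_C = 1/(ωC) = 9.762 Ω
Branch 1: Z₁ = R = 78.00 Ω
Branch 2 (series LC): Z₂ = j(X_L − X_C) = j323.0 Ω
Parallel: Z = Z₁Z₂/(Z₁+Z₂), |Z| = 75.82 Ω, ∠Z = 13.57°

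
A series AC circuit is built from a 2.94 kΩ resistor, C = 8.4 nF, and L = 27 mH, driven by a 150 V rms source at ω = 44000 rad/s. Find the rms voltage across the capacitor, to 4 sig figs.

122.7 V

X_L = ωL = 1188 Ω
X_C = 1/(ωC) = 2706 Ω
Net reactance X = X_L − X_C = -1518 Ω
Z = 2940 − j1518 Ω
|Z| = √(2940² + 1518²) = 3309 Ω
I = V/|Z| = 45.34 mA
V_C = I·|Z_C| = 0.04534 × 2706 = 122.7 V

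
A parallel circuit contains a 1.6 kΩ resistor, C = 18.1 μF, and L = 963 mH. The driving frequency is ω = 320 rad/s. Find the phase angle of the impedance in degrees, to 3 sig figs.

X_L = ωL = 308 Ω
X_C = 1/(ωC) = 173 Ω
Parallel: admittances add. Y = 1/R + 1/(jωL) + jωC
Y = (0.000625 + j0.00255) S
|Y| = 0.00262 S → |Z| = 1/|Y| = 381 Ω, ∠Z = −∠Y = -76.2°

-76.2°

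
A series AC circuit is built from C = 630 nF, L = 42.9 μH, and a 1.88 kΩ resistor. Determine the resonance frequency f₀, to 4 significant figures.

ω₀ = 1/√(LC) = 1/√(4.29e-05 × 6.3e-07) = 192400 rad/s
f₀ = ω₀/(2π) = 30.61 kHz

30.61 kHz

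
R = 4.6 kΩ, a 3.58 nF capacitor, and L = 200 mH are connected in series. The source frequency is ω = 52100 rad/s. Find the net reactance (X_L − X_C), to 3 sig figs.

X_L = ωL = 10400 Ω
X_C = 1/(ωC) = 5360 Ω
X = 10400 − 5360 = 5060 Ω

5060 Ω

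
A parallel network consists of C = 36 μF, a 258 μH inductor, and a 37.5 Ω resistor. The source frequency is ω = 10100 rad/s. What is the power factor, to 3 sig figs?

0.798

X_L = ωL = 2.61 Ω
X_C = 1/(ωC) = 2.75 Ω
Parallel: admittances add. Y = 1/R + 1/(jωL) + jωC
Y = (0.0267 − j0.0202) S
|Y| = 0.0334 S → |Z| = 1/|Y| = 29.9 Ω, ∠Z = −∠Y = 37.1°
cos φ = cos(37.1°) = 0.798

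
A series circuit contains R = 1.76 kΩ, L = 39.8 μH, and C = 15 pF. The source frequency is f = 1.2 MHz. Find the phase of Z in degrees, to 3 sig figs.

ω = 2πf = 7.54e+06 rad/s
X_L = ωL = 300 Ω
X_C = 1/(ωC) = 8840 Ω
Net reactance X = X_L − X_C = -8540 Ω
Z = 1760 − j8540 Ω
|Z| = √(1760² + 8540²) = 8720 Ω
∠Z = arctan(-8540/1760) = -78.4°

-78.4°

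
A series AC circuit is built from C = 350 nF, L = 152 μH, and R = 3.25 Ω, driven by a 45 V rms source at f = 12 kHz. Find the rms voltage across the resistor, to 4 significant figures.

5.491 V

ω = 2πf = 75400 rad/s
X_L = ωL = 11.46 Ω
X_C = 1/(ωC) = 37.89 Ω
Net reactance X = X_L − X_C = -26.43 Ω
Z = 3.250 − j26.43 Ω
|Z| = √(3.250² + 26.43²) = 26.63 Ω
I = V/|Z| = 1.690 A
V_R = I·|Z_R| = 1.690 × 3.250 = 5.491 V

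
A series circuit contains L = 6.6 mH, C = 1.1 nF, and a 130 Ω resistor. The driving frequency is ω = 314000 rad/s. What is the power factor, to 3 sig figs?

X_L = ωL = 2070 Ω
X_C = 1/(ωC) = 2900 Ω
Net reactance X = X_L − X_C = -823 Ω
Z = 130 − j823 Ω
|Z| = √(130² + 823²) = 833 Ω
∠Z = arctan(-823/130) = -81.0°
cos φ = cos(-81.0°) = 0.156

0.156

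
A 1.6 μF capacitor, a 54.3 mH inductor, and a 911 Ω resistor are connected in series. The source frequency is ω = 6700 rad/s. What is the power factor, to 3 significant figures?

X_L = ωL = 364 Ω
X_C = 1/(ωC) = 93.3 Ω
Net reactance X = X_L − X_C = 271 Ω
Z = 911 + j271 Ω
|Z| = √(911² + 271²) = 950 Ω
∠Z = arctan(271/911) = 16.5°
cos φ = cos(16.5°) = 0.959

0.959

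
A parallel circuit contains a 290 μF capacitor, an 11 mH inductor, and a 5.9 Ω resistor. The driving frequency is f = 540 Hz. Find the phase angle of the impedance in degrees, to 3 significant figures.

ω = 2πf = 3393 rad/s
X_L = ωL = 37.3 Ω
X_C = 1/(ωC) = 1.02 Ω
Parallel: admittances add. Y = 1/R + 1/(jωL) + jωC
Y = (0.169 + j0.957) S
|Y| = 0.972 S → |Z| = 1/|Y| = 1.03 Ω, ∠Z = −∠Y = -80.0°

-80.0°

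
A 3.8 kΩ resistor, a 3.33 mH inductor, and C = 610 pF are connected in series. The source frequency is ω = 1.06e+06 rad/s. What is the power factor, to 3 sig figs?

X_L = ωL = 3530 Ω
X_C = 1/(ωC) = 1550 Ω
Net reactance X = X_L − X_C = 1980 Ω
Z = 3800 + j1980 Ω
|Z| = √(3800² + 1980²) = 4290 Ω
∠Z = arctan(1980/3800) = 27.6°
cos φ = cos(27.6°) = 0.887

0.887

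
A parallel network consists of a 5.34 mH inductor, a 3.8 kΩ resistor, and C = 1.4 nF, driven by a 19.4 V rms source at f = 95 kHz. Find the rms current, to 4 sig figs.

11.34 mA

ω = 2πf = 596900 rad/s
X_L = ωL = 3187 Ω
X_C = 1/(ωC) = 1197 Ω
Parallel: admittances add. Y = 1/R + 1/(jωL) + jωC
Y = (0.0002632 + j0.0005219) S
|Y| = 0.0005845 S → |Z| = 1/|Y| = 1711 Ω, ∠Z = −∠Y = -63.24°
I = V/|Z| = 19.4/1711 = 11.34 mA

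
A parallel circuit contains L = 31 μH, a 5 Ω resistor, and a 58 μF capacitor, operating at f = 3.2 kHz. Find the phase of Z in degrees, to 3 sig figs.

ω = 2πf = 20110 rad/s
X_L = ωL = 0.623 Ω
X_C = 1/(ωC) = 0.858 Ω
Parallel: admittances add. Y = 1/R + 1/(jωL) + jωC
Y = (0.200 − j0.438) S
|Y| = 0.482 S → |Z| = 1/|Y| = 2.08 Ω, ∠Z = −∠Y = 65.5°

65.5°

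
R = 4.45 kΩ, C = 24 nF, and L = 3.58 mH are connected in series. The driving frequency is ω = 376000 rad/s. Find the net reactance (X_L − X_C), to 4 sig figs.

1235 Ω

X_L = ωL = 1346 Ω
X_C = 1/(ωC) = 110.8 Ω
X = 1346 − 110.8 = 1235 Ω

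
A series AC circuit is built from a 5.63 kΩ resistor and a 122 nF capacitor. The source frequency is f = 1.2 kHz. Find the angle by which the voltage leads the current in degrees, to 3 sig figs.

ω = 2πf = 7540 rad/s
X_C = 1/(ωC) = 1090 Ω
Z = 5630 − j1090 Ω
|Z| = √(5630² + 1090²) = 5730 Ω
∠Z = arctan(-1090/5630) = -10.9°

-10.9°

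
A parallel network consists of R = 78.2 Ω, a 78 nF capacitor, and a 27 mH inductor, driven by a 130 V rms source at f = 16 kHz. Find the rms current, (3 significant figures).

ω = 2πf = 100500 rad/s
X_L = ωL = 2710 Ω
X_C = 1/(ωC) = 128 Ω
Parallel: admittances add. Y = 1/R + 1/(jωL) + jωC
Y = (0.0128 + j0.00747) S
|Y| = 0.0148 S → |Z| = 1/|Y| = 67.5 Ω, ∠Z = −∠Y = -30.3°
I = V/|Z| = 130/67.5 = 1.93 A

1.93 A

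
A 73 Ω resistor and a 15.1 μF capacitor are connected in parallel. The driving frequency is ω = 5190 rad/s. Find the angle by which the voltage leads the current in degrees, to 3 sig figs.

-80.1°

X_C = 1/(ωC) = 12.8 Ω
Parallel: admittances add. Y = 1/R + jωC
Y = (0.0137 + j0.0784) S
|Y| = 0.0796 S → |Z| = 1/|Y| = 12.6 Ω, ∠Z = −∠Y = -80.1°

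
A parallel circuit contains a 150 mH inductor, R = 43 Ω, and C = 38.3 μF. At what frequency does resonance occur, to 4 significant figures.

66.40 Hz

ω₀ = 1/√(LC) = 1/√(0.15 × 3.83e-05) = 417.2 rad/s
f₀ = ω₀/(2π) = 66.40 Hz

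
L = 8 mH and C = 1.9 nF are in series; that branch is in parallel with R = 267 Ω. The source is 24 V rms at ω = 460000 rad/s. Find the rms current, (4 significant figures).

X_L = ωL = 3680 Ω
X_C = 1/(ωC) = 1144 Ω
Branch 1: Z₁ = R = 267.0 Ω
Branch 2 (series LC): Z₂ = j(X_L − X_C) = j2536 Ω
Parallel: Z = Z₁Z₂/(Z₁+Z₂), |Z| = 265.5 Ω, ∠Z = 6.011°
I = V/|Z| = 24/265.5 = 90.38 mA

90.38 mA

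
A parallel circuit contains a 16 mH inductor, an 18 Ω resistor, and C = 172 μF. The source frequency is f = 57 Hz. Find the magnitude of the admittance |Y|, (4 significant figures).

ω = 2πf = 358.1 rad/s
X_L = ωL = 5.730 Ω
X_C = 1/(ωC) = 16.23 Ω
Parallel: admittances add. Y = 1/R + 1/(jωL) + jωC
Y = (0.05556 − j0.1129) S
|Y| = 0.1258 S → |Z| = 1/|Y| = 7.947 Ω, ∠Z = −∠Y = 63.80°

125.8 mS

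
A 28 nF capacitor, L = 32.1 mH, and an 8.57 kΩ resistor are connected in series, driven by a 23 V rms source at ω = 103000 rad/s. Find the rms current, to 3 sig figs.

2.54 mA

X_L = ωL = 3310 Ω
X_C = 1/(ωC) = 347 Ω
Net reactance X = X_L − X_C = 2960 Ω
Z = 8570 + j2960 Ω
|Z| = √(8570² + 2960²) = 9070 Ω
I = V/|Z| = 23/9070 = 2.54 mA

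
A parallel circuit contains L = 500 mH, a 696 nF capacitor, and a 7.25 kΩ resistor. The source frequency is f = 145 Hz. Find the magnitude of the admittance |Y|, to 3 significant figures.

ω = 2πf = 911.1 rad/s
X_L = ωL = 456 Ω
X_C = 1/(ωC) = 1580 Ω
Parallel: admittances add. Y = 1/R + 1/(jωL) + jωC
Y = (0.000138 − j0.00156) S
|Y| = 0.00157 S → |Z| = 1/|Y| = 638 Ω, ∠Z = −∠Y = 85.0°

1.57 mS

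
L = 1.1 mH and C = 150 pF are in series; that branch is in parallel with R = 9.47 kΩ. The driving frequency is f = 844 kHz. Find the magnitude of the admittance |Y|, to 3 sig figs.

243 μS

ω = 2πf = 5.303e+06 rad/s
X_L = ωL = 5830 Ω
X_C = 1/(ωC) = 1260 Ω
Branch 1: Z₁ = R = 9470 Ω
Branch 2 (series LC): Z₂ = j(X_L − X_C) = j4580 Ω
Parallel: Z = Z₁Z₂/(Z₁+Z₂), |Z| = 4120 Ω, ∠Z = 64.2°
|Y| = 1/|Z| = 243 μS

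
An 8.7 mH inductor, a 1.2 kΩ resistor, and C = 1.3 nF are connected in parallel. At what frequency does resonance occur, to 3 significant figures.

ω₀ = 1/√(LC) = 1/√(0.0087 × 1.3e-09) = 297400 rad/s
f₀ = ω₀/(2π) = 47.3 kHz

47.3 kHz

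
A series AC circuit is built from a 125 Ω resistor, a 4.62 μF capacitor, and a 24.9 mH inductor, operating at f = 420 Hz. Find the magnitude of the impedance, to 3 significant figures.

ω = 2πf = 2639 rad/s
X_L = ωL = 65.7 Ω
X_C = 1/(ωC) = 82.0 Ω
Net reactance X = X_L − X_C = -16.3 Ω
Z = 125 − j16.3 Ω
|Z| = √(125² + 16.3²) = 126 Ω

126 Ω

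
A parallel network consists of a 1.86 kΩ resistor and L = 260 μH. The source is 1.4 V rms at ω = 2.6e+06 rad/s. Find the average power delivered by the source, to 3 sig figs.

X_L = ωL = 676 Ω
Parallel: admittances add. Y = 1/R + 1/(jωL)
Y = (0.000538 − j0.00148) S
|Y| = 0.00157 S → |Z| = 1/|Y| = 635 Ω, ∠Z = −∠Y = 70.0°
I = V/|Z| = 2.20 mA
P = VI cos φ = 1.4 × 0.00220 × cos(70.0°) = 1.05 mW

1.05 mW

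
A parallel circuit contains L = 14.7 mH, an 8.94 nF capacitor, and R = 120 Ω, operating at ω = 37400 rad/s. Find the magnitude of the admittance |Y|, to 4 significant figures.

8.465 mS

X_L = ωL = 549.8 Ω
X_C = 1/(ωC) = 2991 Ω
Parallel: admittances add. Y = 1/R + 1/(jωL) + jωC
Y = (0.008333 − j0.001485) S
|Y| = 0.008465 S → |Z| = 1/|Y| = 118.1 Ω, ∠Z = −∠Y = 10.10°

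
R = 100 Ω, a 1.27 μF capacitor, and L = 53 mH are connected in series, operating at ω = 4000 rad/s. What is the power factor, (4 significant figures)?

0.9887

X_L = ωL = 212.0 Ω
X_C = 1/(ωC) = 196.9 Ω
Net reactance X = X_L − X_C = 15.15 Ω
Z = 100.0 + j15.15 Ω
|Z| = √(100.0² + 15.15²) = 101.1 Ω
∠Z = arctan(15.15/100.0) = 8.615°
cos φ = cos(8.615°) = 0.9887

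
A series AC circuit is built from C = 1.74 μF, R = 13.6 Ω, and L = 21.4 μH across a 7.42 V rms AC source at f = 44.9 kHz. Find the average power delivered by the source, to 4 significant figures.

3.726 W

ω = 2πf = 282100 rad/s
X_L = ωL = 6.037 Ω
X_C = 1/(ωC) = 2.037 Ω
Net reactance X = X_L − X_C = 4.000 Ω
Z = 13.60 + j4.000 Ω
|Z| = √(13.60² + 4.000²) = 14.18 Ω
∠Z = arctan(4.000/13.60) = 16.39°
I = V/|Z| = 523.4 mA
P = VI cos φ = 7.42 × 0.5234 × cos(16.39°) = 3.726 W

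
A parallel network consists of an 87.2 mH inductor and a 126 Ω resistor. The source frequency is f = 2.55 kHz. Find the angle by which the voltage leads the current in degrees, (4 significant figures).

5.153°

ω = 2πf = 16020 rad/s
X_L = ωL = 1397 Ω
Parallel: admittances add. Y = 1/R + 1/(jωL)
Y = (0.007937 − j0.0007158) S
|Y| = 0.007969 S → |Z| = 1/|Y| = 125.5 Ω, ∠Z = −∠Y = 5.153°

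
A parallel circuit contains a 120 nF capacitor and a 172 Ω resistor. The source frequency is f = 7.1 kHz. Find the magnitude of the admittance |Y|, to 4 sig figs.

ω = 2πf = 44610 rad/s
X_C = 1/(ωC) = 186.8 Ω
Parallel: admittances add. Y = 1/R + jωC
Y = (0.005814 + j0.005353) S
|Y| = 0.007903 S → |Z| = 1/|Y| = 126.5 Ω, ∠Z = −∠Y = -42.64°

7.903 mS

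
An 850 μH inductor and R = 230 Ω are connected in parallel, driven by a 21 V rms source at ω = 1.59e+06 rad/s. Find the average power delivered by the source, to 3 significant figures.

1.92 W

X_L = ωL = 1350 Ω
Parallel: admittances add. Y = 1/R + 1/(jωL)
Y = (0.00435 − j0.000740) S
|Y| = 0.00441 S → |Z| = 1/|Y| = 227 Ω, ∠Z = −∠Y = 9.66°
I = V/|Z| = 92.6 mA
P = VI cos φ = 21 × 0.0926 × cos(9.66°) = 1.92 W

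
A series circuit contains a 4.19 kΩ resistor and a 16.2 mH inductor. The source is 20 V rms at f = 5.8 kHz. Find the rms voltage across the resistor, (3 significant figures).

19.8 V

ω = 2πf = 36440 rad/s
X_L = ωL = 590 Ω
Z = 4190 + j590 Ω
|Z| = √(4190² + 590²) = 4230 Ω
I = V/|Z| = 4.73 mA
V_R = I·|Z_R| = 0.00473 × 4190 = 19.8 V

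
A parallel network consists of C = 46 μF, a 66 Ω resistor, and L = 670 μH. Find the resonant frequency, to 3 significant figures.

ω₀ = 1/√(LC) = 1/√(0.00067 × 4.6e-05) = 5696 rad/s
f₀ = ω₀/(2π) = 907 Hz

907 Hz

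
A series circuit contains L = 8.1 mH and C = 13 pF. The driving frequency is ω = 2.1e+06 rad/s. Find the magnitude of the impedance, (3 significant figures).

19600 Ω

X_L = ωL = 17000 Ω
X_C = 1/(ωC) = 36600 Ω
Net reactance X = X_L − X_C = -19600 Ω
Z = − j19600 Ω
|Z| = √(0² + 19600²) = 19600 Ω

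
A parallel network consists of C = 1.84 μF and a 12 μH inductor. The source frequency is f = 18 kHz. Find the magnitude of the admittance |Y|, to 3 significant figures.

529 mS

ω = 2πf = 113100 rad/s
X_L = ωL = 1.36 Ω
X_C = 1/(ωC) = 4.81 Ω
Parallel: admittances add. Y = 1/(jωL) + jωC
Y = (0 − j0.529) S
|Y| = 0.529 S → |Z| = 1/|Y| = 1.89 Ω, ∠Z = −∠Y = 90.0°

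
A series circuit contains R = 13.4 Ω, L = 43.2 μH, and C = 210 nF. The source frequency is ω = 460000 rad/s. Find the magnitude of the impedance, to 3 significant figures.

16.4 Ω

X_L = ωL = 19.9 Ω
X_C = 1/(ωC) = 10.4 Ω
Net reactance X = X_L − X_C = 9.52 Ω
Z = 13.4 + j9.52 Ω
|Z| = √(13.4² + 9.52²) = 16.4 Ω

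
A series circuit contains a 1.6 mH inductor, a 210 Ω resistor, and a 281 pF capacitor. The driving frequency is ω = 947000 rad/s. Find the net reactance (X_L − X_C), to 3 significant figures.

-2240 Ω

X_L = ωL = 1520 Ω
X_C = 1/(ωC) = 3760 Ω
X = 1520 − 3760 = -2240 Ω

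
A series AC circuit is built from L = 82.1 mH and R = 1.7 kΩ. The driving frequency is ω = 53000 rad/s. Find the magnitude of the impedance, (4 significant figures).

X_L = ωL = 4351 Ω
Z = 1700 + j4351 Ω
|Z| = √(1700² + 4351²) = 4672 Ω

4672 Ω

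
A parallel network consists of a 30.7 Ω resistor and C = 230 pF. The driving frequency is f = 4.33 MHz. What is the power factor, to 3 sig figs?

0.982

ω = 2πf = 2.721e+07 rad/s
X_C = 1/(ωC) = 160 Ω
Parallel: admittances add. Y = 1/R + jωC
Y = (0.0326 + j0.00626) S
|Y| = 0.0332 S → |Z| = 1/|Y| = 30.1 Ω, ∠Z = −∠Y = -10.9°
cos φ = cos(-10.9°) = 0.982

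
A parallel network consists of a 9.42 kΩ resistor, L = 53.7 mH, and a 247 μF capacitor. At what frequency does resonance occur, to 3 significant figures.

ω₀ = 1/√(LC) = 1/√(0.0537 × 0.000247) = 274.6 rad/s
f₀ = ω₀/(2π) = 43.7 Hz

43.7 Hz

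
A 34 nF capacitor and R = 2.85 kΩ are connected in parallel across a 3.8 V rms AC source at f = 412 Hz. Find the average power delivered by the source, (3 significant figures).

5.07 mW

ω = 2πf = 2589 rad/s
X_C = 1/(ωC) = 11400 Ω
Parallel: admittances add. Y = 1/R + jωC
Y = (0.000351 + j8.8e-05) S
|Y| = 0.000362 S → |Z| = 1/|Y| = 2760 Ω, ∠Z = −∠Y = -14.1°
I = V/|Z| = 1.37 mA
P = VI cos φ = 3.8 × 0.00137 × cos(-14.1°) = 5.07 mW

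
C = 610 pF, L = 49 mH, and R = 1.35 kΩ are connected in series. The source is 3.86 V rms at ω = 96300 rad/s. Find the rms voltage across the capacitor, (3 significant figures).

5.31 V

X_L = ωL = 4720 Ω
X_C = 1/(ωC) = 17000 Ω
Net reactance X = X_L − X_C = -12300 Ω
Z = 1350 − j12300 Ω
|Z| = √(1350² + 12300²) = 12400 Ω
I = V/|Z| = 312 μA
V_C = I·|Z_C| = 0.000312 × 17000 = 5.31 V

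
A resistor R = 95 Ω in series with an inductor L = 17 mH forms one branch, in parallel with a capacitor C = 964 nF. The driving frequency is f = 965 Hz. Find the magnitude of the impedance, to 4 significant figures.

ω = 2πf = 6063 rad/s
X_L = ωL = 103.1 Ω
X_C = 1/(ωC) = 171.1 Ω
Branch 1 (R+jX_L): Z₁ = 95.00 + j103.1 Ω, |Z₁| = 140.2 Ω
Branch 2 (−jX_C): Z₂ = −j171.1 Ω
Parallel: Z = Z₁Z₂/(Z₁+Z₂), |Z| = 205.3 Ω, ∠Z = -7.066°

205.3 Ω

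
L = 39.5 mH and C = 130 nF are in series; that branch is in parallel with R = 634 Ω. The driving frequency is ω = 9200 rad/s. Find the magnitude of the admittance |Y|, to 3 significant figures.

2.64 mS

X_L = ωL = 363 Ω
X_C = 1/(ωC) = 836 Ω
Branch 1: Z₁ = R = 634 Ω
Branch 2 (series LC): Z₂ = j(X_L − X_C) = −j473 Ω
Parallel: Z = Z₁Z₂/(Z₁+Z₂), |Z| = 379 Ω, ∠Z = -53.3°
|Y| = 1/|Z| = 2.64 mS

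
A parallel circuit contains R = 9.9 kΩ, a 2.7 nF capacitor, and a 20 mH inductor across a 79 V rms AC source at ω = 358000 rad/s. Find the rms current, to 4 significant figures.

65.81 mA

X_L = ωL = 7160 Ω
X_C = 1/(ωC) = 1035 Ω
Parallel: admittances add. Y = 1/R + 1/(jωL) + jωC
Y = (0.0001010 + j0.0008269) S
|Y| = 0.0008331 S → |Z| = 1/|Y| = 1200 Ω, ∠Z = −∠Y = -83.04°
I = V/|Z| = 79/1200 = 65.81 mA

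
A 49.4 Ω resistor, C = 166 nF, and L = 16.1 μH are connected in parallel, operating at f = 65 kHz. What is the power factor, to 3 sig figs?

ω = 2πf = 408400 rad/s
X_L = ωL = 6.58 Ω
X_C = 1/(ωC) = 14.8 Ω
Parallel: admittances add. Y = 1/R + 1/(jωL) + jωC
Y = (0.0202 − j0.0843) S
|Y| = 0.0867 S → |Z| = 1/|Y| = 11.5 Ω, ∠Z = −∠Y = 76.5°
cos φ = cos(76.5°) = 0.234

0.234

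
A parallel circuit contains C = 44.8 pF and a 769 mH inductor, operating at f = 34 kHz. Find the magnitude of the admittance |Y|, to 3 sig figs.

ω = 2πf = 213600 rad/s
X_L = ωL = 164000 Ω
X_C = 1/(ωC) = 104000 Ω
Parallel: admittances add. Y = 1/(jωL) + jωC
Y = (0 + j3.48e-06) S
|Y| = 3.48e-06 S → |Z| = 1/|Y| = 287000 Ω, ∠Z = −∠Y = -90.0°

3.48 μS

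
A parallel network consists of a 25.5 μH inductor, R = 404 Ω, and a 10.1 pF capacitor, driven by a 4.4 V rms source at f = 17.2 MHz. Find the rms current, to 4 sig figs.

11.35 mA

ω = 2πf = 1.081e+08 rad/s
X_L = ωL = 2756 Ω
X_C = 1/(ωC) = 916.2 Ω
Parallel: admittances add. Y = 1/R + 1/(jωL) + jωC
Y = (0.002475 + j0.0007286) S
|Y| = 0.002580 S → |Z| = 1/|Y| = 387.6 Ω, ∠Z = −∠Y = -16.40°
I = V/|Z| = 4.4/387.6 = 11.35 mA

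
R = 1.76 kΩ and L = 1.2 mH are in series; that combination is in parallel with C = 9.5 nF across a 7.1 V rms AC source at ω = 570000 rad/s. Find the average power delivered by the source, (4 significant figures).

24.88 mW

X_L = ωL = 684.0 Ω
X_C = 1/(ωC) = 184.7 Ω
Branch 1 (R+jX_L): Z₁ = 1760 + j684.0 Ω, |Z₁| = 1888 Ω
Branch 2 (−jX_C): Z₂ = −j184.7 Ω
Parallel: Z = Z₁Z₂/(Z₁+Z₂), |Z| = 190.6 Ω, ∠Z = -84.60°
I = V/|Z| = 37.25 mA
P = VI cos φ = 7.1 × 0.03725 × cos(-84.60°) = 24.88 mW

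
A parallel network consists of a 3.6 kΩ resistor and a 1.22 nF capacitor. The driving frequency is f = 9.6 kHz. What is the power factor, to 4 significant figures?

0.9667

ω = 2πf = 60320 rad/s
X_C = 1/(ωC) = 13590 Ω
Parallel: admittances add. Y = 1/R + jωC
Y = (0.0002778 + j7.359e-05) S
|Y| = 0.0002874 S → |Z| = 1/|Y| = 3480 Ω, ∠Z = −∠Y = -14.84°
cos φ = cos(-14.84°) = 0.9667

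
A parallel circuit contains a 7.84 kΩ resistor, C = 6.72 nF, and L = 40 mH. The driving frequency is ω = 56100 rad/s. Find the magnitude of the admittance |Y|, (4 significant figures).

X_L = ωL = 2244 Ω
X_C = 1/(ωC) = 2653 Ω
Parallel: admittances add. Y = 1/R + 1/(jωL) + jωC
Y = (0.0001276 − j6.864e-05) S
|Y| = 0.0001448 S → |Z| = 1/|Y| = 6904 Ω, ∠Z = −∠Y = 28.29°

144.8 μS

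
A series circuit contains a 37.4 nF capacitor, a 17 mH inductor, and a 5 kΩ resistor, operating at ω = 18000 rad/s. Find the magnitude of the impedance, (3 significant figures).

5140 Ω

X_L = ωL = 306 Ω
X_C = 1/(ωC) = 1490 Ω
Net reactance X = X_L − X_C = -1180 Ω
Z = 5000 − j1180 Ω
|Z| = √(5000² + 1180²) = 5140 Ω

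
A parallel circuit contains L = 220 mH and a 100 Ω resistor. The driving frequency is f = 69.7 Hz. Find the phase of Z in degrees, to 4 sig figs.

46.07°

ω = 2πf = 437.9 rad/s
X_L = ωL = 96.35 Ω
Parallel: admittances add. Y = 1/R + 1/(jωL)
Y = (0.01000 − j0.01038) S
|Y| = 0.01441 S → |Z| = 1/|Y| = 69.38 Ω, ∠Z = −∠Y = 46.07°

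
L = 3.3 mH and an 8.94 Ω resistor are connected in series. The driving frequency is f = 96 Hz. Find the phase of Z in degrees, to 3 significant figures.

ω = 2πf = 603.2 rad/s
X_L = ωL = 1.99 Ω
Z = 8.94 + j1.99 Ω
|Z| = √(8.94² + 1.99²) = 9.16 Ω
∠Z = arctan(1.99/8.94) = 12.6°

12.6°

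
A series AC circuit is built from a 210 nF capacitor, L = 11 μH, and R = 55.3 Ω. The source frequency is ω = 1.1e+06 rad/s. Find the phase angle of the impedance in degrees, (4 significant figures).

7.999°

X_L = ωL = 12.10 Ω
X_C = 1/(ωC) = 4.329 Ω
Net reactance X = X_L − X_C = 7.771 Ω
Z = 55.30 + j7.771 Ω
|Z| = √(55.30² + 7.771²) = 55.84 Ω
∠Z = arctan(7.771/55.30) = 7.999°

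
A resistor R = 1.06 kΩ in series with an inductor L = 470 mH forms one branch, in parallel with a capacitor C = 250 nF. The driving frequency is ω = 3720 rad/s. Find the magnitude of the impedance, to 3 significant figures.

1750 Ω

X_L = ωL = 1750 Ω
X_C = 1/(ωC) = 1080 Ω
Branch 1 (R+jX_L): Z₁ = 1060 + j1750 Ω, |Z₁| = 2040 Ω
Branch 2 (−jX_C): Z₂ = −j1080 Ω
Parallel: Z = Z₁Z₂/(Z₁+Z₂), |Z| = 1750 Ω, ∠Z = -63.6°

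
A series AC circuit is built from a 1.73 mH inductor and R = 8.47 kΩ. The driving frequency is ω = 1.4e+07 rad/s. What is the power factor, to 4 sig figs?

X_L = ωL = 24220 Ω
Z = 8470 + j24220 Ω
|Z| = √(8470² + 24220²) = 25660 Ω
∠Z = arctan(24220/8470) = 70.72°
cos φ = cos(70.72°) = 0.3301

0.3301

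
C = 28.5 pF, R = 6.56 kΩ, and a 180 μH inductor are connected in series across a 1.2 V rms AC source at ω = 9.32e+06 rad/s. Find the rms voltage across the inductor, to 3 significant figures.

0.292 V

X_L = ωL = 1680 Ω
X_C = 1/(ωC) = 3760 Ω
Net reactance X = X_L − X_C = -2090 Ω
Z = 6560 − j2090 Ω
|Z| = √(6560² + 2090²) = 6880 Ω
I = V/|Z| = 174 μA
V_L = I·|Z_L| = 0.000174 × 1680 = 0.292 V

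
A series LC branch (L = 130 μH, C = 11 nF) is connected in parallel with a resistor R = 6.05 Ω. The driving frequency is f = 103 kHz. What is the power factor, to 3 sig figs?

0.994

ω = 2πf = 647200 rad/s
X_L = ωL = 84.1 Ω
X_C = 1/(ωC) = 140 Ω
Branch 1: Z₁ = R = 6.05 Ω
Branch 2 (series LC): Z₂ = j(X_L − X_C) = −j56.3 Ω
Parallel: Z = Z₁Z₂/(Z₁+Z₂), |Z| = 6.02 Ω, ∠Z = -6.13°
cos φ = cos(-6.13°) = 0.994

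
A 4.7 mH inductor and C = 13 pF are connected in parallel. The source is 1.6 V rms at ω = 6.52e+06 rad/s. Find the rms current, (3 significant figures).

83.4 μA

X_L = ωL = 30600 Ω
X_C = 1/(ωC) = 11800 Ω
Parallel: admittances add. Y = 1/(jωL) + jωC
Y = (0 + j5.21e-05) S
|Y| = 5.21e-05 S → |Z| = 1/|Y| = 19200 Ω, ∠Z = −∠Y = -90.0°
I = V/|Z| = 1.6/19200 = 83.4 μA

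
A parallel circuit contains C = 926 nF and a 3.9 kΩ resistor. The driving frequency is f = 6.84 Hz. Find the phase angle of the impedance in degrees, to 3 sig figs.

-8.82°

ω = 2πf = 42.98 rad/s
X_C = 1/(ωC) = 25100 Ω
Parallel: admittances add. Y = 1/R + jωC
Y = (0.000256 + j3.98e-05) S
|Y| = 0.000259 S → |Z| = 1/|Y| = 3850 Ω, ∠Z = −∠Y = -8.82°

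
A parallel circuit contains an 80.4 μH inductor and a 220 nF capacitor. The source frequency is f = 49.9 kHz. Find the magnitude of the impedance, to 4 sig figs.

ω = 2πf = 313500 rad/s
X_L = ωL = 25.21 Ω
X_C = 1/(ωC) = 14.50 Ω
Parallel: admittances add. Y = 1/(jωL) + jωC
Y = (0 + j0.02931) S
|Y| = 0.02931 S → |Z| = 1/|Y| = 34.12 Ω, ∠Z = −∠Y = -90.00°

34.12 Ω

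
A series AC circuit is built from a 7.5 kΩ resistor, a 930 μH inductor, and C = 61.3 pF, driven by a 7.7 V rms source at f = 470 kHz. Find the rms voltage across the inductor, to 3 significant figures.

2.64 V

ω = 2πf = 2.953e+06 rad/s
X_L = ωL = 2750 Ω
X_C = 1/(ωC) = 5520 Ω
Net reactance X = X_L − X_C = -2780 Ω
Z = 7500 − j2780 Ω
|Z| = √(7500² + 2780²) = 8000 Ω
I = V/|Z| = 963 μA
V_L = I·|Z_L| = 0.000963 × 2750 = 2.64 V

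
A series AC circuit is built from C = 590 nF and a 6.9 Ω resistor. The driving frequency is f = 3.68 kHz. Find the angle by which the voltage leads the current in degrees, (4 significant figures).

ω = 2πf = 23120 rad/s
X_C = 1/(ωC) = 73.30 Ω
Z = 6.900 − j73.30 Ω
|Z| = √(6.900² + 73.30²) = 73.63 Ω
∠Z = arctan(-73.30/6.900) = -84.62°

-84.62°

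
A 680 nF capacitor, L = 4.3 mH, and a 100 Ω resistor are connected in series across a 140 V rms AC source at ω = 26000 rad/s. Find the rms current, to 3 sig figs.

X_L = ωL = 112 Ω
X_C = 1/(ωC) = 56.6 Ω
Net reactance X = X_L − X_C = 55.2 Ω
Z = 100 + j55.2 Ω
|Z| = √(100² + 55.2²) = 114 Ω
I = V/|Z| = 140/114 = 1.23 A

1.23 A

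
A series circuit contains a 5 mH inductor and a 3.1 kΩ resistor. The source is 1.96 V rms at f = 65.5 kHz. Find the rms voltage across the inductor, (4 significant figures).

ω = 2πf = 411500 rad/s
X_L = ωL = 2058 Ω
Z = 3100 + j2058 Ω
|Z| = √(3100² + 2058²) = 3721 Ω
I = V/|Z| = 526.8 μA
V_L = I·|Z_L| = 0.0005268 × 2058 = 1.084 V

1.084 V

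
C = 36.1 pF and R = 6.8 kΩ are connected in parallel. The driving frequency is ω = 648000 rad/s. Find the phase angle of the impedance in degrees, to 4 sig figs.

X_C = 1/(ωC) = 42750 Ω
Parallel: admittances add. Y = 1/R + jωC
Y = (0.0001471 + j2.339e-05) S
|Y| = 0.0001489 S → |Z| = 1/|Y| = 6716 Ω, ∠Z = −∠Y = -9.038°

-9.038°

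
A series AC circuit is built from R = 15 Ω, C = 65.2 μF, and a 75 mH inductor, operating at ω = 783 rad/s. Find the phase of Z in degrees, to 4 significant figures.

69.03°

X_L = ωL = 58.72 Ω
X_C = 1/(ωC) = 19.59 Ω
Net reactance X = X_L − X_C = 39.14 Ω
Z = 15.00 + j39.14 Ω
|Z| = √(15.00² + 39.14²) = 41.91 Ω
∠Z = arctan(39.14/15.00) = 69.03°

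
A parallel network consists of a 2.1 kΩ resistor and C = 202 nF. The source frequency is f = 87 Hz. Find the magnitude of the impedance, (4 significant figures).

2046 Ω

ω = 2πf = 546.6 rad/s
X_C = 1/(ωC) = 9056 Ω
Parallel: admittances add. Y = 1/R + jωC
Y = (0.0004762 + j0.0001104) S
|Y| = 0.0004888 S → |Z| = 1/|Y| = 2046 Ω, ∠Z = −∠Y = -13.06°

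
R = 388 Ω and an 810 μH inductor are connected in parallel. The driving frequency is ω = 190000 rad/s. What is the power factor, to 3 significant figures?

0.369

X_L = ωL = 154 Ω
Parallel: admittances add. Y = 1/R + 1/(jωL)
Y = (0.00258 − j0.00650) S
|Y| = 0.00699 S → |Z| = 1/|Y| = 143 Ω, ∠Z = −∠Y = 68.4°
cos φ = cos(68.4°) = 0.369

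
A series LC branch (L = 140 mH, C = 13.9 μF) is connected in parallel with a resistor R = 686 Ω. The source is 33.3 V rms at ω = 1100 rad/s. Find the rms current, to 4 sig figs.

X_L = ωL = 154.0 Ω
X_C = 1/(ωC) = 65.40 Ω
Branch 1: Z₁ = R = 686.0 Ω
Branch 2 (series LC): Z₂ = j(X_L − X_C) = j88.60 Ω
Parallel: Z = Z₁Z₂/(Z₁+Z₂), |Z| = 87.87 Ω, ∠Z = 82.64°
I = V/|Z| = 33.3/87.87 = 379.0 mA

379.0 mA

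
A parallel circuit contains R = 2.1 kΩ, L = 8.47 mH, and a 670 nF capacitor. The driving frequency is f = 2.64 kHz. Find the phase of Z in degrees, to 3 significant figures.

ω = 2πf = 16590 rad/s
X_L = ωL = 140 Ω
X_C = 1/(ωC) = 90.0 Ω
Parallel: admittances add. Y = 1/R + 1/(jωL) + jωC
Y = (0.000476 + j0.00400) S
|Y| = 0.00402 S → |Z| = 1/|Y| = 248 Ω, ∠Z = −∠Y = -83.2°

-83.2°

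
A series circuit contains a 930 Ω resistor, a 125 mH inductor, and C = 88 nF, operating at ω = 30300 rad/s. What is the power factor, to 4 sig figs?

X_L = ωL = 3788 Ω
X_C = 1/(ωC) = 375.0 Ω
Net reactance X = X_L − X_C = 3412 Ω
Z = 930.0 + j3412 Ω
|Z| = √(930.0² + 3412²) = 3537 Ω
∠Z = arctan(3412/930.0) = 74.76°
cos φ = cos(74.76°) = 0.2629

0.2629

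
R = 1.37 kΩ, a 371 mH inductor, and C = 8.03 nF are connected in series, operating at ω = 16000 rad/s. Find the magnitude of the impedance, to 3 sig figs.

X_L = ωL = 5940 Ω
X_C = 1/(ωC) = 7780 Ω
Net reactance X = X_L − X_C = -1850 Ω
Z = 1370 − j1850 Ω
|Z| = √(1370² + 1850²) = 2300 Ω

2300 Ω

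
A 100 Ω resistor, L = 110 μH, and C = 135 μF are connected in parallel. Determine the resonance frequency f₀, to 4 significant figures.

1.306 kHz

ω₀ = 1/√(LC) = 1/√(0.00011 × 0.000135) = 8206 rad/s
f₀ = ω₀/(2π) = 1.306 kHz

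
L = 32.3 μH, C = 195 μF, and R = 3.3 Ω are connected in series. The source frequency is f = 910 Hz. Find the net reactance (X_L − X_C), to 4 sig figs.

-0.7122 Ω

ω = 2πf = 5718 rad/s
X_L = ωL = 0.1847 Ω
X_C = 1/(ωC) = 0.8969 Ω
X = 0.1847 − 0.8969 = -0.7122 Ω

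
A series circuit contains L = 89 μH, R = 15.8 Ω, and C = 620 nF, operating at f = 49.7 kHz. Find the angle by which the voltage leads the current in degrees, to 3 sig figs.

ω = 2πf = 312300 rad/s
X_L = ωL = 27.8 Ω
X_C = 1/(ωC) = 5.17 Ω
Net reactance X = X_L − X_C = 22.6 Ω
Z = 15.8 + j22.6 Ω
|Z| = √(15.8² + 22.6²) = 27.6 Ω
∠Z = arctan(22.6/15.8) = 55.1°

55.1°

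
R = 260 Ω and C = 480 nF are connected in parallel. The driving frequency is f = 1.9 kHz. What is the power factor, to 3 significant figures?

0.557

ω = 2πf = 11940 rad/s
X_C = 1/(ωC) = 175 Ω
Parallel: admittances add. Y = 1/R + jωC
Y = (0.00385 + j0.00573) S
|Y| = 0.00690 S → |Z| = 1/|Y| = 145 Ω, ∠Z = −∠Y = -56.1°
cos φ = cos(-56.1°) = 0.557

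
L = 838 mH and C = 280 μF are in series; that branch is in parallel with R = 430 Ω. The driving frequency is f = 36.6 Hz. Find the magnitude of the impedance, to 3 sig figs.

164 Ω

ω = 2πf = 230.0 rad/s
X_L = ωL = 193 Ω
X_C = 1/(ωC) = 15.5 Ω
Branch 1: Z₁ = R = 430 Ω
Branch 2 (series LC): Z₂ = j(X_L − X_C) = j177 Ω
Parallel: Z = Z₁Z₂/(Z₁+Z₂), |Z| = 164 Ω, ∠Z = 67.6°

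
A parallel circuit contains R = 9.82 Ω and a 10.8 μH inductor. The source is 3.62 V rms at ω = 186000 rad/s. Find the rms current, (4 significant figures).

X_L = ωL = 2.009 Ω
Parallel: admittances add. Y = 1/R + 1/(jωL)
Y = (0.1018 − j0.4978) S
|Y| = 0.5081 S → |Z| = 1/|Y| = 1.968 Ω, ∠Z = −∠Y = 78.44°
I = V/|Z| = 3.62/1.968 = 1.839 A

1.839 A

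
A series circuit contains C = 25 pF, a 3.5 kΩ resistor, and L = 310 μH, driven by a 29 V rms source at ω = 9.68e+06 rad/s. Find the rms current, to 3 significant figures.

X_L = ωL = 3000 Ω
X_C = 1/(ωC) = 4130 Ω
Net reactance X = X_L − X_C = -1130 Ω
Z = 3500 − j1130 Ω
|Z| = √(3500² + 1130²) = 3680 Ω
I = V/|Z| = 29/3680 = 7.88 mA

7.88 mA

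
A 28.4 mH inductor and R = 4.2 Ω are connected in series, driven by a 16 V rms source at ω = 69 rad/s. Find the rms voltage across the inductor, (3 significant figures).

X_L = ωL = 1.96 Ω
Z = 4.20 + j1.96 Ω
|Z| = √(4.20² + 1.96²) = 4.63 Ω
I = V/|Z| = 3.45 A
V_L = I·|Z_L| = 3.45 × 1.96 = 6.77 V

6.77 V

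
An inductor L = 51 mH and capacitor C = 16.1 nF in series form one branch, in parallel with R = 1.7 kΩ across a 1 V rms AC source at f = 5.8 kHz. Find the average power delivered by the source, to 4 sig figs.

588.2 μW

ω = 2πf = 36440 rad/s
X_L = ωL = 1859 Ω
X_C = 1/(ωC) = 1704 Ω
Branch 1: Z₁ = R = 1700 Ω
Branch 2 (series LC): Z₂ = j(X_L − X_C) = j154.2 Ω
Parallel: Z = Z₁Z₂/(Z₁+Z₂), |Z| = 153.6 Ω, ∠Z = 84.82°
I = V/|Z| = 6.512 mA
P = VI cos φ = 1 × 0.006512 × cos(84.82°) = 588.2 μW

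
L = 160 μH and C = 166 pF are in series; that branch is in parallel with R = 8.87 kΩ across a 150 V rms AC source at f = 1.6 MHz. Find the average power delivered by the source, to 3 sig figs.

ω = 2πf = 1.005e+07 rad/s
X_L = ωL = 1610 Ω
X_C = 1/(ωC) = 599 Ω
Branch 1: Z₁ = R = 8870 Ω
Branch 2 (series LC): Z₂ = j(X_L − X_C) = j1010 Ω
Parallel: Z = Z₁Z₂/(Z₁+Z₂), |Z| = 1000 Ω, ∠Z = 83.5°
I = V/|Z| = 150 mA
P = VI cos φ = 150 × 0.150 × cos(83.5°) = 2.54 W

2.54 W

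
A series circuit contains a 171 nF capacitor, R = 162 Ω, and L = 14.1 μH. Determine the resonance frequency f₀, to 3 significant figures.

102 kHz

ω₀ = 1/√(LC) = 1/√(1.41e-05 × 1.71e-07) = 644000 rad/s
f₀ = ω₀/(2π) = 102 kHz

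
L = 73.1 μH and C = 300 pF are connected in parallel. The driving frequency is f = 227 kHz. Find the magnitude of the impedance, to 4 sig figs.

109.1 Ω

ω = 2πf = 1.426e+06 rad/s
X_L = ωL = 104.3 Ω
X_C = 1/(ωC) = 2337 Ω
Parallel: admittances add. Y = 1/(jωL) + jωC
Y = (0 − j0.009163) S
|Y| = 0.009163 S → |Z| = 1/|Y| = 109.1 Ω, ∠Z = −∠Y = 90.00°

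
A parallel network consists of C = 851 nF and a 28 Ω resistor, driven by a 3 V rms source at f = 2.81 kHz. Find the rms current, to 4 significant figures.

116.2 mA

ω = 2πf = 17660 rad/s
X_C = 1/(ωC) = 66.56 Ω
Parallel: admittances add. Y = 1/R + jωC
Y = (0.03571 + j0.01503) S
|Y| = 0.03875 S → |Z| = 1/|Y| = 25.81 Ω, ∠Z = −∠Y = -22.82°
I = V/|Z| = 3/25.81 = 116.2 mA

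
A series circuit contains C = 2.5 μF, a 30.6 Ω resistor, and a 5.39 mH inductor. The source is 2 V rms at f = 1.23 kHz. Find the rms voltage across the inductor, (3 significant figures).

ω = 2πf = 7728 rad/s
X_L = ωL = 41.7 Ω
X_C = 1/(ωC) = 51.8 Ω
Net reactance X = X_L − X_C = -10.1 Ω
Z = 30.6 − j10.1 Ω
|Z| = √(30.6² + 10.1²) = 32.2 Ω
I = V/|Z| = 62.1 mA
V_L = I·|Z_L| = 0.0621 × 41.7 = 2.59 V

2.59 V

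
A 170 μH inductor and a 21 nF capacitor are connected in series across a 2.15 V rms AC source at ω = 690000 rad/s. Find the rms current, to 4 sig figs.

44.53 mA

X_L = ωL = 117.3 Ω
X_C = 1/(ωC) = 69.01 Ω
Net reactance X = X_L − X_C = 48.29 Ω
Z = j48.29 Ω
|Z| = √(0² + 48.29²) = 48.29 Ω
I = V/|Z| = 2.15/48.29 = 44.53 mA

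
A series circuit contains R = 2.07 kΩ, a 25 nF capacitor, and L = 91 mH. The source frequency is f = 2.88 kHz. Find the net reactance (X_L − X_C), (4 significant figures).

-563.8 Ω

ω = 2πf = 18100 rad/s
X_L = ωL = 1647 Ω
X_C = 1/(ωC) = 2210 Ω
X = 1647 − 2210 = -563.8 Ω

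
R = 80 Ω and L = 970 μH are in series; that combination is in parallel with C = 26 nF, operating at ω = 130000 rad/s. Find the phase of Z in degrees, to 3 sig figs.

X_L = ωL = 126 Ω
X_C = 1/(ωC) = 296 Ω
Branch 1 (R+jX_L): Z₁ = 80.0 + j126 Ω, |Z₁| = 149 Ω
Branch 2 (−jX_C): Z₂ = −j296 Ω
Parallel: Z = Z₁Z₂/(Z₁+Z₂), |Z| = 235 Ω, ∠Z = 32.4°

32.4°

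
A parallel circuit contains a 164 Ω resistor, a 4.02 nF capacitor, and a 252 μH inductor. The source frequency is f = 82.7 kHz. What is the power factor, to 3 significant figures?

0.740

ω = 2πf = 519600 rad/s
X_L = ωL = 131 Ω
X_C = 1/(ωC) = 479 Ω
Parallel: admittances add. Y = 1/R + 1/(jωL) + jωC
Y = (0.00610 − j0.00555) S
|Y| = 0.00824 S → |Z| = 1/|Y| = 121 Ω, ∠Z = −∠Y = 42.3°
cos φ = cos(42.3°) = 0.740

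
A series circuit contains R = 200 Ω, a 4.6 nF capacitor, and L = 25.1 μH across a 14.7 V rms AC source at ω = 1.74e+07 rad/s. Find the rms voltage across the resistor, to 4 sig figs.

X_L = ωL = 436.7 Ω
X_C = 1/(ωC) = 12.49 Ω
Net reactance X = X_L − X_C = 424.2 Ω
Z = 200.0 + j424.2 Ω
|Z| = √(200.0² + 424.2²) = 469.0 Ω
I = V/|Z| = 31.34 mA
V_R = I·|Z_R| = 0.03134 × 200.0 = 6.268 V

6.268 V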